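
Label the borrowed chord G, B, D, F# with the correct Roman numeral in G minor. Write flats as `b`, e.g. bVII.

Imaj7

The root G is the diatonic 1st degree of G minor; the borrowing shows in the chord quality. The diatonic chord on degree 1 would be Gm (i), but G–B–D–F# is the major-seventh chord from G major. As a borrowed chord it is labeled Imaj7.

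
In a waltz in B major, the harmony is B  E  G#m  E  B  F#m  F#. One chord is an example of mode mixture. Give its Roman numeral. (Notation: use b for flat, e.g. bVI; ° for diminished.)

B major has the diatonic set B, C#m, D#m, E, F#, G#m, A#dim. Of the given chords, B, E, G#m and F# are diatonic. F#m (F#–A–C#) is not: scale degree 5 in B major carries F# (V). In B minor the chord on that degree is F#m, so here it functions as v, borrowed from the parallel minor.

v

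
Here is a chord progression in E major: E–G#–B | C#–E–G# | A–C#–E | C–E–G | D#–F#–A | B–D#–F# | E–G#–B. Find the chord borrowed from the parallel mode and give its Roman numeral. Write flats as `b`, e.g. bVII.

bVI

In E major the diatonic chords are E, F#m, G#m, A, B, C#m, D#dim. Of the given chords, E–G#–B = E, C#–E–G# = C#m, A–C#–E = A, D#–F#–A = D#dim and B–D#–F# = B are diatonic. But C–E–G is foreign: the diatonic vi on degree 6 is C#m, whereas C comes from E minor. It is labeled bVI.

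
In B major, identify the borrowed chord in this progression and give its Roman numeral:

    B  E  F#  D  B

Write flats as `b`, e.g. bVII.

The diatonic triads in B major are B, C#m, D#m, E, F#, G#m, A#dim. B, E and F# are all diatonic. But D (D–F#–A) is foreign: the diatonic iii on degree 3 is D#m, whereas D comes from B minor. It is labeled bIII.

bIII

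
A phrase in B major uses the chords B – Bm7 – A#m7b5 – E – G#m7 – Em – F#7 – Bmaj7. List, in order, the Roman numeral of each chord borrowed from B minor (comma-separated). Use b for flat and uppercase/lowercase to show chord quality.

The diatonic triads in B major are B, C#m, D#m, E, F#, G#m, A#dim. B, A#m7b5, E, G#m7, F#7 and Bmaj7 are all diatonic. Bm7 (B–D–F#–A) is not: scale degree 1 in B major carries B (I). In B minor the chord on that degree is Bm7, so here it functions as i7, borrowed from the parallel minor. Em (E–G–B) is not: scale degree 4 in B major carries E (IV). In B minor the chord on that degree is Em, so here it functions as iv, borrowed from the parallel minor.

i7, iv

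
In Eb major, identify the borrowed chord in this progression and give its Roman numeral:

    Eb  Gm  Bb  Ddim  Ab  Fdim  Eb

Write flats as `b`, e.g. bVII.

The diatonic triads in Eb major are Eb, Fm, Gm, Ab, Bb, Cm, Ddim. Eb, Gm, Bb, Ddim and Ab all belong to that set. Fdim (F–Ab–Cb) is not: scale degree 2 in Eb major carries Fm (ii). In Eb minor the chord on that degree is Fdim, so here it functions as ii°, borrowed from the parallel minor.

ii°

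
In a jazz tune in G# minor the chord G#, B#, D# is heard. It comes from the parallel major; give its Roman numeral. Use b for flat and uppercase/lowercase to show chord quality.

G# is scale degree 1 in G# minor. The diatonic chord on degree 1 would be G#m (i), but G#–B#–D# is the major chord from G# major. As a borrowed chord it is labeled I.

I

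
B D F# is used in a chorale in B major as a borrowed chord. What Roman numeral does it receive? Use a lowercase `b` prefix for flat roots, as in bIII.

B is scale degree 1 in B major. B–D–F# is a minor chord — the form found in B minor, not the diatonic I (B). Borrowed into B major it is written i.

i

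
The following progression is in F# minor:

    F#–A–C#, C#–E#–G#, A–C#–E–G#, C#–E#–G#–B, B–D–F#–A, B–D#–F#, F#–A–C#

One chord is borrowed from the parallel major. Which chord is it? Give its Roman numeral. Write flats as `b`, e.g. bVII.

In F# minor (with V from harmonic minor) the diatonic chords are F#m, G#dim, A, Bm, C#, D, E. F#–A–C# = F#m, C#–E#–G# = C#, A–C#–E–G# = Amaj7, C#–E#–G#–B = C#7 and B–D–F#–A = Bm7 are all diatonic. But B–D#–F# is foreign: the diatonic iv on degree 4 is Bm, whereas B comes from F# major. It is labeled IV.

IV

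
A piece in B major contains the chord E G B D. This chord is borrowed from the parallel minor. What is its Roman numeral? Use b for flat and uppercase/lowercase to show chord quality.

E is scale degree 4 in B major. The diatonic chord on degree 4 would be E (IV), but E–G–B–D is the minor-seventh chord from B minor. As a borrowed chord it is labeled iv7.

iv7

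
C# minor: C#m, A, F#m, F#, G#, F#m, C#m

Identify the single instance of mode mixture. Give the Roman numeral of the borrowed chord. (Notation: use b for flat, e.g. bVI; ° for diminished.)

In C# minor (with V from harmonic minor) the diatonic chords are C#m, D#dim, E, F#m, G#, A, B. C#m, A, F#m and G# are all diatonic. F# (F#–A#–C#) doesn't fit — on degree 4 C# minor would have F#m (iv). F# is the degree-4 chord of C# major, so it is the borrowed IV.

IV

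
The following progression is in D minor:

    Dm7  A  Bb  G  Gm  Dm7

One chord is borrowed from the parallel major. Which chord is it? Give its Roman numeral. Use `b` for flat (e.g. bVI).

The diatonic triads in D minor (with V from harmonic minor) are Dm, Edim, F, Gm, A, Bb, C. Of the given chords, Dm7, A, Bb and Gm are diatonic. G (G–B–D) is not: scale degree 4 in D minor carries Gm (iv). In D major the chord on that degree is G, so here it functions as IV, borrowed from the parallel major.

IV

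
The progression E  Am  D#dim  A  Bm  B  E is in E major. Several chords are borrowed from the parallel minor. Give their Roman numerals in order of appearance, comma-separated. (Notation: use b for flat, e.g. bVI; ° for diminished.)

E major has the diatonic set E, F#m, G#m, A, B, C#m, D#dim. Of the given chords, E, D#dim, A and B are diatonic. But Am (A–C–E) is foreign: the diatonic IV on degree 4 is A, whereas Am comes from E minor. It is labeled iv. But Bm (B–D–F#) is foreign: the diatonic V on degree 5 is B, whereas Bm comes from E minor. It is labeled v.

iv, v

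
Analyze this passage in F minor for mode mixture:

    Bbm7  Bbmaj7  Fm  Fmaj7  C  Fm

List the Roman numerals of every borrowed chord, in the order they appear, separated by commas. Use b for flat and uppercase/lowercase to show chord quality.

F minor has the diatonic set Fm, Gdim, Ab, Bbm, C, Db, Eb (with V from harmonic minor). Bbm7, Fm and C all belong to that set. Bbmaj7 (Bb–D–F–A) doesn't fit — on degree 4 F minor would have Bbm (iv). Bbmaj7 is the degree-4 chord of F major, so it is the borrowed IVmaj7. Fmaj7 (F–A–C–E) doesn't fit — on degree 1 F minor would have Fm (i). Fmaj7 is the degree-1 chord of F major, so it is the borrowed Imaj7.

IVmaj7, Imaj7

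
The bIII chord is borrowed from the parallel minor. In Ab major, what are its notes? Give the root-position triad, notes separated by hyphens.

Cb-Eb-Gb

The root of bIII is the lowered 3rd degree: C becomes Cb. Building the major chord from the parallel minor on Cb: Cb–Eb–Gb.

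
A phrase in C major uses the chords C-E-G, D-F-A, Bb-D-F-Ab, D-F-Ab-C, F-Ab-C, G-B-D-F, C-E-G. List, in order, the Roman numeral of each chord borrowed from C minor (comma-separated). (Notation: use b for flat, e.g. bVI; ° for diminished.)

The diatonic triads in C major are C, Dm, Em, F, G, Am, Bdim. C–E–G = C, D–F–A = Dm and G–B–D–F = G7 are all diatonic. But Bb–D–F–Ab is foreign: the diatonic vii° on degree 7 is Bdim, whereas Bb7 comes from C minor. It is labeled bVII7. D–F–Ab–C doesn't fit — on degree 2 C major would have Dm (ii). Dm7b5 is the degree-2 chord of C minor, so it is the borrowed iiø7. F–Ab–C doesn't fit — on degree 4 C major would have F (IV). Fm is the degree-4 chord of C minor, so it is the borrowed iv.

bVII7, iiø7, iv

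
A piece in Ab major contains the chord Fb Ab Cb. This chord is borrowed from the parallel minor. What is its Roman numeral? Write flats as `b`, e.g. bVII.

In Ab major scale degree 6 is F; Fb is its lowered form, from Ab minor. Diatonically Ab major has Fm (vi) on that degree; Fb–Ab–Cb is instead the major chord native to Ab minor, so it takes the label bVI.

bVI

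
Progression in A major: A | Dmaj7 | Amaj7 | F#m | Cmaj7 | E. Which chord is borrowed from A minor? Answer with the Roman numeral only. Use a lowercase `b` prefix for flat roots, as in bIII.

bIIImaj7

The diatonic triads in A major are A, Bm, C#m, D, E, F#m, G#dim. A, Dmaj7, Amaj7, F#m and E all belong to that set. Cmaj7 (C–E–G–B) doesn't fit — on degree 3 A major would have C#m (iii). Cmaj7 is the degree-3 chord of A minor, so it is the borrowed bIIImaj7.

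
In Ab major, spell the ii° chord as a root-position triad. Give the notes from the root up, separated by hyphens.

The root, Bb, is scale degree 2 — the same note in Ab major and Ab minor; only the chord quality changes. In Ab minor the chord on Bb is Bb–Db–Fb.

Bb-Db-Fb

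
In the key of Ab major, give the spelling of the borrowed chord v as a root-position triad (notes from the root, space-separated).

Eb Gb Bb

The root, Eb, is scale degree 5 — the same note in Ab major and Ab minor; only the chord quality changes. Stacking thirds in Ab minor on Eb gives Eb–Gb–Bb.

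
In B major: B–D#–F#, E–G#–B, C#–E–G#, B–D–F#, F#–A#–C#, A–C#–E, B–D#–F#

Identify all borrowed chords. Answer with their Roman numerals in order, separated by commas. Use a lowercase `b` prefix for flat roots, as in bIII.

i, bVII

B major has the diatonic set B, C#m, D#m, E, F#, G#m, A#dim. B–D#–F# = B, E–G#–B = E, C#–E–G# = C#m and F#–A#–C# = F# are all diatonic. But B–D–F# is foreign: the diatonic I on degree 1 is B, whereas Bm comes from B minor. It is labeled i. A–C#–E doesn't fit — on degree 7 B major would have A#dim (vii°). A is the degree-7 chord of B minor, so it is the borrowed bVII.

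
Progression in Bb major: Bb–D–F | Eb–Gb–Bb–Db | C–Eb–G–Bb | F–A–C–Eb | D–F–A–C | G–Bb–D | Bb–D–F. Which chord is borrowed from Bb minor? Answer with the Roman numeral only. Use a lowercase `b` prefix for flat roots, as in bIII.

iv7

In Bb major the diatonic chords are Bb, Cm, Dm, Eb, F, Gm, Adim. Bb–D–F = Bb, C–Eb–G–Bb = Cm7, F–A–C–Eb = F7, D–F–A–C = Dm7 and G–Bb–D = Gm all belong to that set. But Eb–Gb–Bb–Db is foreign: the diatonic IV on degree 4 is Eb, whereas Ebm7 comes from Bb minor. It is labeled iv7.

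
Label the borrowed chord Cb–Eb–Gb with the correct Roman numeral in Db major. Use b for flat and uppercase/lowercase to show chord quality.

The root Cb is the lowered 7th scale degree — diatonically Db major has C there. Cb–Eb–Gb is a major chord — the form found in Db minor, not the diatonic vii° (Cdim). Borrowed into Db major it is written bVII.

bVII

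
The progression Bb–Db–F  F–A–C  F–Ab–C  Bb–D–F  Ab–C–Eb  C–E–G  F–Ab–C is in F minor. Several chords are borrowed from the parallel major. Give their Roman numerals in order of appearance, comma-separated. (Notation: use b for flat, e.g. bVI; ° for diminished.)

The diatonic triads in F minor (with V from harmonic minor) are Fm, Gdim, Ab, Bbm, C, Db, Eb. Bb–Db–F = Bbm, F–Ab–C = Fm, Ab–C–Eb = Ab and C–E–G = C all belong to that set. F–A–C doesn't fit — on degree 1 F minor would have Fm (i). F is the degree-1 chord of F major, so it is the borrowed I. But Bb–D–F is foreign: the diatonic iv on degree 4 is Bbm, whereas Bb comes from F major. It is labeled IV.

I, IV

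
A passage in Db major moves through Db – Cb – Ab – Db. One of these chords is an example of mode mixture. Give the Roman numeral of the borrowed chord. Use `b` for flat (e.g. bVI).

bVII

In Db major the diatonic chords are Db, Ebm, Fm, Gb, Ab, Bbm, Cdim. Db and Ab are both diatonic. Cb (Cb–Eb–Gb) doesn't fit — on degree 7 Db major would have Cdim (vii°). Cb is the degree-7 chord of Db minor, so it is the borrowed bVII.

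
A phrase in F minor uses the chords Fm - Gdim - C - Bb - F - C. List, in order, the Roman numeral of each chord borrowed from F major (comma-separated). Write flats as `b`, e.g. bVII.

F minor has the diatonic set Fm, Gdim, Ab, Bbm, C, Db, Eb (with V from harmonic minor). Fm, Gdim and C all belong to that set. Bb (Bb–D–F) is not: scale degree 4 in F minor carries Bbm (iv). In F major the chord on that degree is Bb, so here it functions as IV, borrowed from the parallel major. F (F–A–C) is not: scale degree 1 in F minor carries Fm (i). In F major the chord on that degree is F, so here it functions as I, borrowed from the parallel major.

IV, I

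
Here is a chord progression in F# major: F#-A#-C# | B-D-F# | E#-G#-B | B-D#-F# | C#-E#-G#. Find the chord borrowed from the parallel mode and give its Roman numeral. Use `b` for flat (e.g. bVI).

iv

F# major has the diatonic set F#, G#m, A#m, B, C#, D#m, E#dim. F#–A#–C# = F#, E#–G#–B = E#dim, B–D#–F# = B and C#–E#–G# = C# are all diatonic. B–D–F# doesn't fit — on degree 4 F# major would have B (IV). Bm is the degree-4 chord of F# minor, so it is the borrowed iv.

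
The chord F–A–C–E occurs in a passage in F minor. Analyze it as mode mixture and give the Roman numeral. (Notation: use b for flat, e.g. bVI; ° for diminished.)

The root F is the diatonic 1st degree of F minor; the borrowing shows in the chord quality. The diatonic chord on degree 1 would be Fm (i), but F–A–C–E is the major-seventh chord from F major. As a borrowed chord it is labeled Imaj7.

Imaj7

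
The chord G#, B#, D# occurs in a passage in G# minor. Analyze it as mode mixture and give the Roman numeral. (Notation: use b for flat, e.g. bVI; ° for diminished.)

G# is scale degree 1 in G# minor. G#–B#–D# is a major chord — the form found in G# major, not the diatonic i (G#m). Borrowed into G# minor it is written I.

I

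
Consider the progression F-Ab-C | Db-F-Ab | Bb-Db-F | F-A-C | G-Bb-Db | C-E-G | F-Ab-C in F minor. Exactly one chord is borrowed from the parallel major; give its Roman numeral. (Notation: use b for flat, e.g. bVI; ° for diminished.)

In F minor (with V from harmonic minor) the diatonic chords are Fm, Gdim, Ab, Bbm, C, Db, Eb. F–Ab–C = Fm, Db–F–Ab = Db, Bb–Db–F = Bbm, G–Bb–Db = Gdim and C–E–G = C are all diatonic. But F–A–C is foreign: the diatonic i on degree 1 is Fm, whereas F comes from F major. It is labeled I.

I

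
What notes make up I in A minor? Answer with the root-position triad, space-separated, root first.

A C# E

The root, A, is scale degree 1 — the same note in A minor and A major; only the chord quality changes. Building the major chord from the parallel major on A: A–C#–E.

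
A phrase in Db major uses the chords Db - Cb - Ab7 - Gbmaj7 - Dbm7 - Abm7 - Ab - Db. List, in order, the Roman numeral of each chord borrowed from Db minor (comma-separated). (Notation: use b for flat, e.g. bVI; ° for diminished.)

bVII, i7, v7

In Db major the diatonic chords are Db, Ebm, Fm, Gb, Ab, Bbm, Cdim. Db, Ab7, Gbmaj7 and Ab are all diatonic. Cb (Cb–Eb–Gb) is not: scale degree 7 in Db major carries Cdim (vii°). In Db minor the chord on that degree is Cb, so here it functions as bVII, borrowed from the parallel minor. Dbm7 (Db–Fb–Ab–Cb) doesn't fit — on degree 1 Db major would have Db (I). Dbm7 is the degree-1 chord of Db minor, so it is the borrowed i7. Abm7 (Ab–Cb–Eb–Gb) is not: scale degree 5 in Db major carries Ab (V). In Db minor the chord on that degree is Abm7, so here it functions as v7, borrowed from the parallel minor.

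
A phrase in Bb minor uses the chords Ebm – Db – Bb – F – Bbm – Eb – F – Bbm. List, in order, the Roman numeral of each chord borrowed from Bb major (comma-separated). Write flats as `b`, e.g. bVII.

The diatonic triads in Bb minor (with V from harmonic minor) are Bbm, Cdim, Db, Ebm, F, Gb, Ab. Ebm, Db, F and Bbm all belong to that set. Bb (Bb–D–F) doesn't fit — on degree 1 Bb minor would have Bbm (i). Bb is the degree-1 chord of Bb major, so it is the borrowed I. Eb (Eb–G–Bb) doesn't fit — on degree 4 Bb minor would have Ebm (iv). Eb is the degree-4 chord of Bb major, so it is the borrowed IV.

I, IV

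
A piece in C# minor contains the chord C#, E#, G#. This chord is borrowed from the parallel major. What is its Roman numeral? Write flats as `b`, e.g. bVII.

I

C# is scale degree 1 in C# minor. C#–E#–G# is a major chord — the form found in C# major, not the diatonic i (C#m). Borrowed into C# minor it is written I.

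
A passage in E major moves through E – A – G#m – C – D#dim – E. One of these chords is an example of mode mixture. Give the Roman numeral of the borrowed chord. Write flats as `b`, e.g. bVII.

bVI

The diatonic triads in E major are E, F#m, G#m, A, B, C#m, D#dim. Of the given chords, E, A, G#m and D#dim are diatonic. But C (C–E–G) is foreign: the diatonic vi on degree 6 is C#m, whereas C comes from E minor. It is labeled bVI.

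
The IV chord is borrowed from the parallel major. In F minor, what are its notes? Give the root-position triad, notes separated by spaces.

The root, Bb, is scale degree 4 — the same note in F minor and F major; only the chord quality changes. Building the major chord from the parallel major on Bb: Bb–D–F.

Bb D F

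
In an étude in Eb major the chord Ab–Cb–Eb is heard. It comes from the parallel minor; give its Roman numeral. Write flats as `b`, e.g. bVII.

Ab is scale degree 4 in Eb major. Diatonically Eb major has Ab (IV) on that degree; Ab–Cb–Eb is instead the minor chord native to Eb minor, so it takes the label iv.

iv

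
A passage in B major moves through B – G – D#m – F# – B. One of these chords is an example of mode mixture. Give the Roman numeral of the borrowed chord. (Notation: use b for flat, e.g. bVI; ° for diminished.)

In B major the diatonic chords are B, C#m, D#m, E, F#, G#m, A#dim. B, D#m and F# all belong to that set. But G (G–B–D) is foreign: the diatonic vi on degree 6 is G#m, whereas G comes from B minor. It is labeled bVI.

bVI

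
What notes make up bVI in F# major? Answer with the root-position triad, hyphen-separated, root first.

bVI is built on the lowered scale degree 6. In F# major degree 6 is D#; lowered it becomes D. In F# minor the chord on D is D–F#–A.

D-F#-A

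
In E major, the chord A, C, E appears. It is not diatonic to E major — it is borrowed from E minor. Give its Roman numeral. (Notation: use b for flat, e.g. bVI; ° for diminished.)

iv

The root A is the diatonic 4th degree of E major; the borrowing shows in the chord quality. A–C–E is a minor chord — the form found in E minor, not the diatonic IV (A). Borrowed into E major it is written iv.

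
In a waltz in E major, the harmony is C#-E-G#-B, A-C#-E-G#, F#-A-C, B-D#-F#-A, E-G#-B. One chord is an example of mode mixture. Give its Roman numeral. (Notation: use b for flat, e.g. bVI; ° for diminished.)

ii°

E major has the diatonic set E, F#m, G#m, A, B, C#m, D#dim. C#–E–G#–B = C#m7, A–C#–E–G# = Amaj7, B–D#–F#–A = B7 and E–G#–B = E all belong to that set. F#–A–C doesn't fit — on degree 2 E major would have F#m (ii). F#dim is the degree-2 chord of E minor, so it is the borrowed ii°.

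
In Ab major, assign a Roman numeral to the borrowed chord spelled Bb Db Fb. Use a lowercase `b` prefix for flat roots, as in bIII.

The root Bb is the diatonic 2nd degree of Ab major; the borrowing shows in the chord quality. Bb–Db–Fb is a diminished chord — the form found in Ab minor, not the diatonic ii (Bbm). Borrowed into Ab major it is written ii°.

ii°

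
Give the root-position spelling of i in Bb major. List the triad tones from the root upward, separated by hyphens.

The root, Bb, is scale degree 1 — the same note in Bb major and Bb minor; only the chord quality changes. In Bb minor the chord on Bb is Bb–Db–F.

Bb-Db-F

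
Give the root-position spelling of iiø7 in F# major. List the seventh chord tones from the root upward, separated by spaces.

G# B D F#

iiø7 is built on scale degree 2, which is G# in both F# major and its parallel. Stacking thirds in F# minor on G# gives G#–B–D–F#.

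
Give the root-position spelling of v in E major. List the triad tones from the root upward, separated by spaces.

B D F#

v is built on scale degree 5, which is B in both E major and its parallel. Building the minor chord from the parallel minor on B: B–D–F#.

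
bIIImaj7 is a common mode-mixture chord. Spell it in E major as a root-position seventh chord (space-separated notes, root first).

bIIImaj7 is built on the lowered scale degree 3. In E major degree 3 is G#; lowered it becomes G. Stacking thirds in E minor on G gives G–B–D–F#.

G B D F#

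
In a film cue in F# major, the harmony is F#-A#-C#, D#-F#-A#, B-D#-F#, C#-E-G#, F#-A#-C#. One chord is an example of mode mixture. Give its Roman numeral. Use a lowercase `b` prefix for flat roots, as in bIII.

v

In F# major the diatonic chords are F#, G#m, A#m, B, C#, D#m, E#dim. F#–A#–C# = F#, D#–F#–A# = D#m and B–D#–F# = B all belong to that set. But C#–E–G# is foreign: the diatonic V on degree 5 is C#, whereas C#m comes from F# minor. It is labeled v.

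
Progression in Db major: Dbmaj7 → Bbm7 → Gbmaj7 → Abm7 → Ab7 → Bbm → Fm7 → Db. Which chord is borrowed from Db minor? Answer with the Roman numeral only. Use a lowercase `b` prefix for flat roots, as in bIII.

In Db major the diatonic chords are Db, Ebm, Fm, Gb, Ab, Bbm, Cdim. Dbmaj7, Bbm7, Gbmaj7, Ab7, Bbm, Fm7 and Db are all diatonic. Abm7 (Ab–Cb–Eb–Gb) doesn't fit — on degree 5 Db major would have Ab (V). Abm7 is the degree-5 chord of Db minor, so it is the borrowed v7.

v7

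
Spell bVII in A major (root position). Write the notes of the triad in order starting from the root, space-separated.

bVII is built on the lowered scale degree 7. In A major degree 7 is G#; lowered it becomes G. In A minor the chord on G is G–B–D.

G B D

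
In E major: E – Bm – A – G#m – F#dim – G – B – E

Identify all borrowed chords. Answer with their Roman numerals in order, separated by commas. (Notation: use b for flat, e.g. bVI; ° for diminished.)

The diatonic triads in E major are E, F#m, G#m, A, B, C#m, D#dim. E, A, G#m and B are all diatonic. Bm (B–D–F#) doesn't fit — on degree 5 E major would have B (V). Bm is the degree-5 chord of E minor, so it is the borrowed v. F#dim (F#–A–C) doesn't fit — on degree 2 E major would have F#m (ii). F#dim is the degree-2 chord of E minor, so it is the borrowed ii°. G (G–B–D) doesn't fit — on degree 3 E major would have G#m (iii). G is the degree-3 chord of E minor, so it is the borrowed bIII.

v, ii°, bIII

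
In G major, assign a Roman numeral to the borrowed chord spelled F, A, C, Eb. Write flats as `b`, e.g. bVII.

bVII7

The root F is the lowered 7th scale degree — diatonically G major has F# there. Diatonically G major has F#dim (vii°) on that degree; F–A–C–Eb is instead the dominant-seventh chord native to G minor, so it takes the label bVII7.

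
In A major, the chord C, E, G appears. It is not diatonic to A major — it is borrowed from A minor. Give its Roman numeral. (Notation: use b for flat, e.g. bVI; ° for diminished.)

In A major scale degree 3 is C#; C is its lowered form, from A minor. Diatonically A major has C#m (iii) on that degree; C–E–G is instead the major chord native to A minor, so it takes the label bIII.

bIII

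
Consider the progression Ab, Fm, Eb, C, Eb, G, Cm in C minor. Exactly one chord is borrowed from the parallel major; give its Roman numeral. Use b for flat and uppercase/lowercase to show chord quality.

C minor has the diatonic set Cm, Ddim, Eb, Fm, G, Ab, Bb (with V from harmonic minor). Ab, Fm, Eb, G and Cm all belong to that set. C (C–E–G) is not: scale degree 1 in C minor carries Cm (i). In C major the chord on that degree is C, so here it functions as I, borrowed from the parallel major.

I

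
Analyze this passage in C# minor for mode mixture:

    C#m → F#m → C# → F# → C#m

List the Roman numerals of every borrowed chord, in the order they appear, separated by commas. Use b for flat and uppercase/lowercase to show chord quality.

In C# minor (with V from harmonic minor) the diatonic chords are C#m, D#dim, E, F#m, G#, A, B. Of the given chords, C#m and F#m are diatonic. But C# (C#–E#–G#) is foreign: the diatonic i on degree 1 is C#m, whereas C# comes from C# major. It is labeled I. F# (F#–A#–C#) is not: scale degree 4 in C# minor carries F#m (iv). In C# major the chord on that degree is F#, so here it functions as IV, borrowed from the parallel major.

I, IV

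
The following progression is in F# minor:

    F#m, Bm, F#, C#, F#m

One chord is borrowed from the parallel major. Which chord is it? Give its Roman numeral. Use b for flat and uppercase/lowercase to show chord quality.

F# minor has the diatonic set F#m, G#dim, A, Bm, C#, D, E (with V from harmonic minor). F#m, Bm and C# all belong to that set. F# (F#–A#–C#) is not: scale degree 1 in F# minor carries F#m (i). In F# major the chord on that degree is F#, so here it functions as I, borrowed from the parallel major.

I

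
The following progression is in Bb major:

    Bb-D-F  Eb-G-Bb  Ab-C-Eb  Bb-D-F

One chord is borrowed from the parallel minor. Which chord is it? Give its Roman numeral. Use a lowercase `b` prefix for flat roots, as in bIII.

bVII

Bb major has the diatonic set Bb, Cm, Dm, Eb, F, Gm, Adim. Bb–D–F = Bb and Eb–G–Bb = Eb both belong to that set. Ab–C–Eb doesn't fit — on degree 7 Bb major would have Adim (vii°). Ab is the degree-7 chord of Bb minor, so it is the borrowed bVII.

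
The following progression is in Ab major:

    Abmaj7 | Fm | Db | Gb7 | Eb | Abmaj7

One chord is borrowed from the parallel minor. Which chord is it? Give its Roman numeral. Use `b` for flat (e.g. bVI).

In Ab major the diatonic chords are Ab, Bbm, Cm, Db, Eb, Fm, Gdim. Abmaj7, Fm, Db and Eb are all diatonic. Gb7 (Gb–Bb–Db–Fb) is not: scale degree 7 in Ab major carries Gdim (vii°). In Ab minor the chord on that degree is Gb7, so here it functions as bVII7, borrowed from the parallel minor.

bVII7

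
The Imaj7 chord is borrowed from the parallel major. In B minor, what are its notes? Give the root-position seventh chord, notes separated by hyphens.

B-D#-F#-A#

Imaj7 is built on scale degree 1, which is B in both B minor and its parallel. Building the major-seventh chord from the parallel major on B: B–D#–F#–A#.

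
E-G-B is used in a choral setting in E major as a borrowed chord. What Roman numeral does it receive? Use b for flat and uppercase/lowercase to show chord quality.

E is scale degree 1 in E major. Diatonically E major has E (I) on that degree; E–G–B is instead the minor chord native to E minor, so it takes the label i.

i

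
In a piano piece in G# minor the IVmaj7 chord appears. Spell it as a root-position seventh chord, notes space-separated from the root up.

The root, C#, is scale degree 4 — the same note in G# minor and G# major; only the chord quality changes. Stacking thirds in G# major on C# gives C#–E#–G#–B#.

C# E# G# B#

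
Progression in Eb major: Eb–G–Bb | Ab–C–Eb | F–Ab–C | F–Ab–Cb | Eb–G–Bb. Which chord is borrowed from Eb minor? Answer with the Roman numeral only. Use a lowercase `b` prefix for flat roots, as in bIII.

The diatonic triads in Eb major are Eb, Fm, Gm, Ab, Bb, Cm, Ddim. Eb–G–Bb = Eb, Ab–C–Eb = Ab and F–Ab–C = Fm are all diatonic. But F–Ab–Cb is foreign: the diatonic ii on degree 2 is Fm, whereas Fdim comes from Eb minor. It is labeled ii°.

ii°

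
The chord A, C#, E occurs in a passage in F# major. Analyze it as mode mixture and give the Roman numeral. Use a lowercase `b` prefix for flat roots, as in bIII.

bIII

The root A is the lowered 3rd scale degree — diatonically F# major has A# there. The diatonic chord on degree 3 would be A#m (iii), but A–C#–E is the major chord from F# minor. As a borrowed chord it is labeled bIII.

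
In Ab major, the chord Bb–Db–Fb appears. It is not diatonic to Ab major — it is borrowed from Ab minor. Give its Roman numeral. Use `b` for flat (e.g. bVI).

The root Bb is the diatonic 2nd degree of Ab major; the borrowing shows in the chord quality. The diatonic chord on degree 2 would be Bbm (ii), but Bb–Db–Fb is the diminished chord from Ab minor. As a borrowed chord it is labeled ii°.

ii°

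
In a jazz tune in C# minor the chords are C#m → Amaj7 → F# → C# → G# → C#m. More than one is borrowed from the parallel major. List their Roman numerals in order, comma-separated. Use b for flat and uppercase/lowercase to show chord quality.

In C# minor (with V from harmonic minor) the diatonic chords are C#m, D#dim, E, F#m, G#, A, B. C#m, Amaj7 and G# are all diatonic. F# (F#–A#–C#) is not: scale degree 4 in C# minor carries F#m (iv). In C# major the chord on that degree is F#, so here it functions as IV, borrowed from the parallel major. But C# (C#–E#–G#) is foreign: the diatonic i on degree 1 is C#m, whereas C# comes from C# major. It is labeled I.

IV, I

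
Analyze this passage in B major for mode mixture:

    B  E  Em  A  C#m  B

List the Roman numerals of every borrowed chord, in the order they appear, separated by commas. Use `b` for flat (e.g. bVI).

In B major the diatonic chords are B, C#m, D#m, E, F#, G#m, A#dim. Of the given chords, B, E and C#m are diatonic. Em (E–G–B) is not: scale degree 4 in B major carries E (IV). In B minor the chord on that degree is Em, so here it functions as iv, borrowed from the parallel minor. A (A–C#–E) is not: scale degree 7 in B major carries A#dim (vii°). In B minor the chord on that degree is A, so here it functions as bVII, borrowed from the parallel minor.

iv, bVII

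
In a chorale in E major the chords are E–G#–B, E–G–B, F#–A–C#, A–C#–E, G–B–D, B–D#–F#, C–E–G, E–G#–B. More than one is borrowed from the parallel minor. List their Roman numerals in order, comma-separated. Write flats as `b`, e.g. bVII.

i, bIII, bVI

In E major the diatonic chords are E, F#m, G#m, A, B, C#m, D#dim. E–G#–B = E, F#–A–C# = F#m, A–C#–E = A and B–D#–F# = B are all diatonic. But E–G–B is foreign: the diatonic I on degree 1 is E, whereas Em comes from E minor. It is labeled i. But G–B–D is foreign: the diatonic iii on degree 3 is G#m, whereas G comes from E minor. It is labeled bIII. But C–E–G is foreign: the diatonic vi on degree 6 is C#m, whereas C comes from E minor. It is labeled bVI.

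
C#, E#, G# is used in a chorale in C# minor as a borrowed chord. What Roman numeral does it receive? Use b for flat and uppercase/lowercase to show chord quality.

I

The root C# is the diatonic 1st degree of C# minor; the borrowing shows in the chord quality. The diatonic chord on degree 1 would be C#m (i), but C#–E#–G# is the major chord from C# major. As a borrowed chord it is labeled I.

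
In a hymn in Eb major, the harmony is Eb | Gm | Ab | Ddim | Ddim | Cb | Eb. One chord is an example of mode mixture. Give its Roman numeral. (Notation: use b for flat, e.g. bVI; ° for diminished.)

bVI

In Eb major the diatonic chords are Eb, Fm, Gm, Ab, Bb, Cm, Ddim. Eb, Gm, Ab and Ddim all belong to that set. But Cb (Cb–Eb–Gb) is foreign: the diatonic vi on degree 6 is Cm, whereas Cb comes from Eb minor. It is labeled bVI.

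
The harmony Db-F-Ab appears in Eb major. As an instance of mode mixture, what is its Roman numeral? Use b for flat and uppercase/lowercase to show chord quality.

Db is the lowered form of scale degree 7 in Eb major (the diatonic degree 7 is D). Db–F–Ab is a major chord — the form found in Eb minor, not the diatonic vii° (Ddim). Borrowed into Eb major it is written bVII.

bVII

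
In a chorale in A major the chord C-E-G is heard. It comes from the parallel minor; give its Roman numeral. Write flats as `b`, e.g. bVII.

In A major scale degree 3 is C#; C is its lowered form, from A minor. Diatonically A major has C#m (iii) on that degree; C–E–G is instead the major chord native to A minor, so it takes the label bIII.

bIII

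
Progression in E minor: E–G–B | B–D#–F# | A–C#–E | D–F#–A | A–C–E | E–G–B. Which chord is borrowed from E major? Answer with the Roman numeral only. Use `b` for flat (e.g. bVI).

In E minor (with V from harmonic minor) the diatonic chords are Em, F#dim, G, Am, B, C, D. E–G–B = Em, B–D#–F# = B, D–F#–A = D and A–C–E = Am are all diatonic. But A–C#–E is foreign: the diatonic iv on degree 4 is Am, whereas A comes from E major. It is labeled IV.

IV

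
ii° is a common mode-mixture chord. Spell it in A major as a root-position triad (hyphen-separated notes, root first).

B-D-F

ii° is built on scale degree 2, which is B in both A major and its parallel. Building the diminished chord from the parallel minor on B: B–D–F.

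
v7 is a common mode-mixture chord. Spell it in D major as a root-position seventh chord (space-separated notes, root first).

v7 is built on scale degree 5, which is A in both D major and its parallel. Building the minor-seventh chord from the parallel minor on A: A–C–E–G.

A C E G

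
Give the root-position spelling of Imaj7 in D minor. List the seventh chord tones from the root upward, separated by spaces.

Imaj7 is built on scale degree 1, which is D in both D minor and its parallel. In D major the chord on D is D–F#–A–C#.

D F# A C#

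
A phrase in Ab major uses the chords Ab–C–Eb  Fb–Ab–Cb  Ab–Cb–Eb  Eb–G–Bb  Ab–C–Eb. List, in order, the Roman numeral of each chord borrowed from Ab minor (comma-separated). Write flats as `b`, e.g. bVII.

Ab major has the diatonic set Ab, Bbm, Cm, Db, Eb, Fm, Gdim. Ab–C–Eb = Ab and Eb–G–Bb = Eb are both diatonic. But Fb–Ab–Cb is foreign: the diatonic vi on degree 6 is Fm, whereas Fb comes from Ab minor. It is labeled bVI. Ab–Cb–Eb is not: scale degree 1 in Ab major carries Ab (I). In Ab minor the chord on that degree is Abm, so here it functions as i, borrowed from the parallel minor.

bVI, i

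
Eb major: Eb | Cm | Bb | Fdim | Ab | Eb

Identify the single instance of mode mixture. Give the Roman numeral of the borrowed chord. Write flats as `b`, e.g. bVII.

ii°

Eb major has the diatonic set Eb, Fm, Gm, Ab, Bb, Cm, Ddim. Of the given chords, Eb, Cm, Bb and Ab are diatonic. But Fdim (F–Ab–Cb) is foreign: the diatonic ii on degree 2 is Fm, whereas Fdim comes from Eb minor. It is labeled ii°.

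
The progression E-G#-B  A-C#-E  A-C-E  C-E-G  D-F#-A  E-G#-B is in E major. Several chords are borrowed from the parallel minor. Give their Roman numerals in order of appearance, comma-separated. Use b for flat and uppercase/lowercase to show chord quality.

iv, bVI, bVII

The diatonic triads in E major are E, F#m, G#m, A, B, C#m, D#dim. E–G#–B = E and A–C#–E = A both belong to that set. But A–C–E is foreign: the diatonic IV on degree 4 is A, whereas Am comes from E minor. It is labeled iv. C–E–G doesn't fit — on degree 6 E major would have C#m (vi). C is the degree-6 chord of E minor, so it is the borrowed bVI. But D–F#–A is foreign: the diatonic vii° on degree 7 is D#dim, whereas D comes from E minor. It is labeled bVII.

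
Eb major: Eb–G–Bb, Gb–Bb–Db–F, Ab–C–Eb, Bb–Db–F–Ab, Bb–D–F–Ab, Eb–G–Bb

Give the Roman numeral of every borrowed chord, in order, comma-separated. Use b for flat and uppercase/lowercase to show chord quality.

The diatonic triads in Eb major are Eb, Fm, Gm, Ab, Bb, Cm, Ddim. Eb–G–Bb = Eb, Ab–C–Eb = Ab and Bb–D–F–Ab = Bb7 are all diatonic. Gb–Bb–Db–F doesn't fit — on degree 3 Eb major would have Gm (iii). Gbmaj7 is the degree-3 chord of Eb minor, so it is the borrowed bIIImaj7. Bb–Db–F–Ab is not: scale degree 5 in Eb major carries Bb (V). In Eb minor the chord on that degree is Bbm7, so here it functions as v7, borrowed from the parallel minor.

bIIImaj7, v7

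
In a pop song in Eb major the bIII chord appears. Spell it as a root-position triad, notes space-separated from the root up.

Gb Bb Db

Scale degree 3 in Eb major is G. bIII uses the lowered form, Gb, taken from Eb minor. Building the major chord from the parallel minor on Gb: Gb–Bb–Db.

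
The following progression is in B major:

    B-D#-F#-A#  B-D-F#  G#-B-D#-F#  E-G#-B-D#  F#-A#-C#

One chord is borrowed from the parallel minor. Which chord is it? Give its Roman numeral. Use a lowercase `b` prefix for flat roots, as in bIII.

B major has the diatonic set B, C#m, D#m, E, F#, G#m, A#dim. B–D#–F#–A# = Bmaj7, G#–B–D#–F# = G#m7, E–G#–B–D# = Emaj7 and F#–A#–C# = F# all belong to that set. But B–D–F# is foreign: the diatonic I on degree 1 is B, whereas Bm comes from B minor. It is labeled i.

i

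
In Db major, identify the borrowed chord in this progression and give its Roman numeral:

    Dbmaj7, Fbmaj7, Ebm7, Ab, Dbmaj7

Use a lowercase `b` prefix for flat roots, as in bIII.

bIIImaj7

Db major has the diatonic set Db, Ebm, Fm, Gb, Ab, Bbm, Cdim. Dbmaj7, Ebm7 and Ab all belong to that set. Fbmaj7 (Fb–Ab–Cb–Eb) is not: scale degree 3 in Db major carries Fm (iii). In Db minor the chord on that degree is Fbmaj7, so here it functions as bIIImaj7, borrowed from the parallel minor.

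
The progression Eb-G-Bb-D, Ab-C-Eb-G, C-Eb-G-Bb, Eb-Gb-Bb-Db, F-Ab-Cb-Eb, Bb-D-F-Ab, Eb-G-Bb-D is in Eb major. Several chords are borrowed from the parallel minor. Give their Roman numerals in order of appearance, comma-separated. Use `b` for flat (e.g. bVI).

i7, iiø7

Eb major has the diatonic set Eb, Fm, Gm, Ab, Bb, Cm, Ddim. Of the given chords, Eb–G–Bb–D = Ebmaj7, Ab–C–Eb–G = Abmaj7, C–Eb–G–Bb = Cm7 and Bb–D–F–Ab = Bb7 are diatonic. But Eb–Gb–Bb–Db is foreign: the diatonic I on degree 1 is Eb, whereas Ebm7 comes from Eb minor. It is labeled i7. F–Ab–Cb–Eb doesn't fit — on degree 2 Eb major would have Fm (ii). Fm7b5 is the degree-2 chord of Eb minor, so it is the borrowed iiø7.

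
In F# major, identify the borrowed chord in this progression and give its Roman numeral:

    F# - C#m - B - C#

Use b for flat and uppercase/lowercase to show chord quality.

v

F# major has the diatonic set F#, G#m, A#m, B, C#, D#m, E#dim. Of the given chords, F#, B and C# are diatonic. C#m (C#–E–G#) is not: scale degree 5 in F# major carries C# (V). In F# minor the chord on that degree is C#m, so here it functions as v, borrowed from the parallel minor.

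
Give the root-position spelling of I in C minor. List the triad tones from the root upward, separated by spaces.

The root, C, is scale degree 1 — the same note in C minor and C major; only the chord quality changes. Stacking thirds in C major on C gives C–E–G.

C E G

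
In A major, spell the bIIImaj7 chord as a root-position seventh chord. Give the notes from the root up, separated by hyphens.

C-E-G-B

The root of bIIImaj7 is the lowered 3rd degree: C# becomes C. Stacking thirds in A minor on C gives C–E–G–B.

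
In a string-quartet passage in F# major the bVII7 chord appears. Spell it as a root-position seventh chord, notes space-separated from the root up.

The root of bVII7 is the lowered 7th degree: E# becomes E. Building the dominant-seventh chord from the parallel minor on E: E–G#–B–D.

E G# B D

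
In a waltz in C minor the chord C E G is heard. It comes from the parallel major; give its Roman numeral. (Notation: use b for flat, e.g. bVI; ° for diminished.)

I

C is scale degree 1 in C minor. The diatonic chord on degree 1 would be Cm (i), but C–E–G is the major chord from C major. As a borrowed chord it is labeled I.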